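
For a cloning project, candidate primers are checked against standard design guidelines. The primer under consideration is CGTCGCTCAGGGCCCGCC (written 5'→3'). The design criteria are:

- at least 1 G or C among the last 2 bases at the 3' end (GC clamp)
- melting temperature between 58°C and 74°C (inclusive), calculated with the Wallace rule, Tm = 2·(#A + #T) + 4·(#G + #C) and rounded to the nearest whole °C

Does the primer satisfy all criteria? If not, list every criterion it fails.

Base counts: A=1, T=2, G=6, C=9 (length 18).
GC clamp: 3' end CC has 2 G/C ✓
Tm: Tm = 2·3 + 4·15 = 66°C ✓

Meets all criteria.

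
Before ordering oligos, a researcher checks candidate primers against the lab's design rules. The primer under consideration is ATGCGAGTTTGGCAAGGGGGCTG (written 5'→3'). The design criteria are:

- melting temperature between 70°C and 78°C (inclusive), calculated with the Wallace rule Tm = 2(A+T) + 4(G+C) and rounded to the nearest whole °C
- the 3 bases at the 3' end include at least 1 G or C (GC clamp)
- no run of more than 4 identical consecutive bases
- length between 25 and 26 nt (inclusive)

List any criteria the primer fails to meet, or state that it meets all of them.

Base counts: A=4, T=5, G=11, C=3 (length 23).
Tm: Tm = 2·9 + 4·14 = 74°C ✓
GC clamp: 3' end CTG has 2 G/C ✓
homopolymer run: longest run = 5, exceeds 4 ✗
length: length 23, outside 25–26 ✗

Fails: homopolymer run, length.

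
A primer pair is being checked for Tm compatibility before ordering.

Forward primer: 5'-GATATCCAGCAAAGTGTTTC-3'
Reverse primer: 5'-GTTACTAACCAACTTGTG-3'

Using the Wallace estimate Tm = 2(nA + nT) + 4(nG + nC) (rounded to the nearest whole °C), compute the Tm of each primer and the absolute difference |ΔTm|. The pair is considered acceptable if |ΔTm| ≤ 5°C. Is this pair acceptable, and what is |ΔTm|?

Forward: A=6 T=6 G=4 C=4 → Tm = 2·12 + 4·8 = 56°C.
Reverse: A=5 T=6 G=3 C=4 → Tm = 2·11 + 4·7 = 50°C.
|ΔTm| = |56 − 50| = 6°C, > 5°C.

|ΔTm| = 6°C; the pair is not acceptable.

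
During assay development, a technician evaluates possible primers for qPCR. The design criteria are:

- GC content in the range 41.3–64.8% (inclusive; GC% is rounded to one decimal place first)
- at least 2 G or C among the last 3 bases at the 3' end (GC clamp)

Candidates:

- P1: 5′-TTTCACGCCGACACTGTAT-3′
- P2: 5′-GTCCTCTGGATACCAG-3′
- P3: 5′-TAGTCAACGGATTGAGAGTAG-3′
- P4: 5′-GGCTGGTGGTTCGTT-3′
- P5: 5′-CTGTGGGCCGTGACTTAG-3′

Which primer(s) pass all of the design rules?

P1 (19 nt, A=4 T=6 G=3 C=6): GC 9/19 = 47.4% ✓; 3' end TAT has 0 G/C, need ≥2 ✗ — fails.
P2 (16 nt, A=3 T=4 G=4 C=5): GC 9/16 = 56.3% ✓; 3' end CAG has 2 G/C ✓ — passes.
P3 (21 nt, A=7 T=5 G=7 C=2): GC 9/21 = 42.9% ✓; 3' end TAG has 1 G/C, need ≥2 ✗ — fails.
P4 (15 nt, A=0 T=6 G=7 C=2): GC 9/15 = 60.0% ✓; 3' end GTT has 1 G/C, need ≥2 ✗ — fails.
P5 (18 nt, A=2 T=5 G=7 C=4): GC 11/18 = 61.1% ✓; 3' end TAG has 1 G/C, need ≥2 ✗ — fails.

P2 only.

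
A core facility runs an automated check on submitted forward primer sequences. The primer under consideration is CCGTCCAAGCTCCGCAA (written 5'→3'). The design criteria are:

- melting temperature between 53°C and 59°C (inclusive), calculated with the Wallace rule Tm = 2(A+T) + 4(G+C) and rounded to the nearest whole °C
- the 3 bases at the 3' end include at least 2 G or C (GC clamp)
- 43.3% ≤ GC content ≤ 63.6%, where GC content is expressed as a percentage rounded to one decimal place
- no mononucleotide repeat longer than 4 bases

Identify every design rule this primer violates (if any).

Fails: GC clamp, GC content.

Base counts: A=4, T=2, G=3, C=8 (length 17).
Tm: Tm = 2·6 + 4·11 = 56°C ✓
GC clamp: 3' end CAA has 1 G/C, need ≥2 ✗
GC content: GC 11/17 = 64.7%, outside 43.3–63.6% ✗
homopolymer run: longest run = 2 ✓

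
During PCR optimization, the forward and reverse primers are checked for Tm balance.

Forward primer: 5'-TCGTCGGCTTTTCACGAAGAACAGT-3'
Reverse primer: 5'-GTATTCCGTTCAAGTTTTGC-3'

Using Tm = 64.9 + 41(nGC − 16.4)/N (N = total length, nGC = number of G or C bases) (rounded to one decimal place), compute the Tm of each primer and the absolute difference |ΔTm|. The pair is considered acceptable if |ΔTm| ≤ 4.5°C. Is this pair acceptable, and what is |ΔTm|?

Forward: G+C = 12, N = 25 → Tm = 64.9 + 41·(12 − 16.4)/25 = 57.7°C.
Reverse: G+C = 8, N = 20 → Tm = 64.9 + 41·(8 − 16.4)/20 = 47.7°C.
|ΔTm| = |57.7 − 47.7| = 10.0°C, > 4.5°C.

|ΔTm| = 10.0°C; the pair is not acceptable.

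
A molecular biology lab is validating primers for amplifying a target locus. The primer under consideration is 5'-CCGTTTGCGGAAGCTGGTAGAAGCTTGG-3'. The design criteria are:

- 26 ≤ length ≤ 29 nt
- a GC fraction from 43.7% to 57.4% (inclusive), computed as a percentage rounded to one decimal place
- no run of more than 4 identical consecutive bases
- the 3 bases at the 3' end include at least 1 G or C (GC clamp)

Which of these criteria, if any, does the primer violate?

Base counts: A=5, T=7, G=11, C=5 (length 28).
length: length 28 ✓
GC content: GC 16/28 = 57.1% ✓
homopolymer run: longest run = 3 ✓
GC clamp: 3' end TGG has 2 G/C ✓

Meets all criteria.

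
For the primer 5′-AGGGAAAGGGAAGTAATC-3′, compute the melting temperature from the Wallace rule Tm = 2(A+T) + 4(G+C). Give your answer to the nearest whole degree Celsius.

Base counts: A=8, T=2, G=7, C=1 (length 18).
Tm = 2·(8+2) + 4·(7+1) = 2·10 + 4·8 = 20 + 32 = 52°C.

52°C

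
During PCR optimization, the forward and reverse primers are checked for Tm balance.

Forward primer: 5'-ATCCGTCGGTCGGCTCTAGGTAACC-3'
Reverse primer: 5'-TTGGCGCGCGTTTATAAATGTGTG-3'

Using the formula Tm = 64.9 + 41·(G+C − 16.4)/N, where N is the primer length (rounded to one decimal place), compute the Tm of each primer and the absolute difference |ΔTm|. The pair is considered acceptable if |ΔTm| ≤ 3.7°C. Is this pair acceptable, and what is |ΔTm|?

Forward: G+C = 15, N = 25 → Tm = 64.9 + 41·(15 − 16.4)/25 = 62.6°C.
Reverse: G+C = 11, N = 24 → Tm = 64.9 + 41·(11 − 16.4)/24 = 55.7°C.
|ΔTm| = |62.6 − 55.7| = 6.9°C, > 3.7°C.

|ΔTm| = 6.9°C; the pair is not acceptable.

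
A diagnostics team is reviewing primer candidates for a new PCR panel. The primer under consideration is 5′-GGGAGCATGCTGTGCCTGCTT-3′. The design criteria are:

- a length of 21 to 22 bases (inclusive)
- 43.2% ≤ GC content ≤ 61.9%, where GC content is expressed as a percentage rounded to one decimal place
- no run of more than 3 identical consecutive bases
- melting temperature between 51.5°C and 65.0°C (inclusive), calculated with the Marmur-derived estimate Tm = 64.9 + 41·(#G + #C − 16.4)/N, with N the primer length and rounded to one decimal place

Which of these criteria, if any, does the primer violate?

Meets all criteria.

Base counts: A=2, T=6, G=8, C=5 (length 21).
length: length 21 ✓
GC content: GC 13/21 = 61.9% ✓
homopolymer run: longest run = 3 ✓
Tm: Tm = 64.9 + 41·(13 − 16.4)/21 = 58.3°C ✓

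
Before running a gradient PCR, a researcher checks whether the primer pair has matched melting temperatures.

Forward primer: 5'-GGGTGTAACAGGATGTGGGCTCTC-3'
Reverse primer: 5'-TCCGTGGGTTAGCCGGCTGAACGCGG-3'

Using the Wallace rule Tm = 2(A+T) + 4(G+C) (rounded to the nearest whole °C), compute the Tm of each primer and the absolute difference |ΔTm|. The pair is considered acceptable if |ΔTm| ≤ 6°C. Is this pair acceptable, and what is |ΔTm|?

Forward: A=4 T=6 G=10 C=4 → Tm = 2·10 + 4·14 = 76°C.
Reverse: A=3 T=5 G=11 C=7 → Tm = 2·8 + 4·18 = 88°C.
|ΔTm| = |76 − 88| = 12°C, > 6°C.

|ΔTm| = 12°C; the pair is not acceptable.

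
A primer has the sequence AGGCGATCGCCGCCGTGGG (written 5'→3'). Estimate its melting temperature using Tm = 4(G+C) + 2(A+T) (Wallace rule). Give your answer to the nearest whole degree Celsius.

Base counts: A=2, T=2, G=9, C=6 (length 19).
Tm = 2·(2+2) + 4·(9+6) = 2·4 + 4·15 = 8 + 60 = 68°C.

68°C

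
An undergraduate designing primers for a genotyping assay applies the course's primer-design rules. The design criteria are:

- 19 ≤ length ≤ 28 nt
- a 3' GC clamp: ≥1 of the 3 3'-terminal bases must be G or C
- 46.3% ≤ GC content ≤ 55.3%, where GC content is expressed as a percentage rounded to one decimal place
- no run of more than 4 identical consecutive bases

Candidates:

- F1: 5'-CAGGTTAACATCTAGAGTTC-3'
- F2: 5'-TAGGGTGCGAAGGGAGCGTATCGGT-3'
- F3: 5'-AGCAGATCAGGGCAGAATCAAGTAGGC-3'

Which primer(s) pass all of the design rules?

F3 only.

F1 (20 nt, A=6 T=6 G=4 C=4): length 20 ✓; 3' end TTC has 1 G/C ✓; GC 8/20 = 40.0%, outside 46.3–55.3% ✗; longest run = 2 ✓ — fails.
F2 (25 nt, A=5 T=5 G=12 C=3): length 25 ✓; 3' end GGT has 2 G/C ✓; GC 15/25 = 60.0%, outside 46.3–55.3% ✗; longest run = 3 ✓ — fails.
F3 (27 nt, A=10 T=3 G=9 C=5): length 27 ✓; 3' end GGC has 3 G/C ✓; GC 14/27 = 51.9% ✓; longest run = 3 ✓ — passes.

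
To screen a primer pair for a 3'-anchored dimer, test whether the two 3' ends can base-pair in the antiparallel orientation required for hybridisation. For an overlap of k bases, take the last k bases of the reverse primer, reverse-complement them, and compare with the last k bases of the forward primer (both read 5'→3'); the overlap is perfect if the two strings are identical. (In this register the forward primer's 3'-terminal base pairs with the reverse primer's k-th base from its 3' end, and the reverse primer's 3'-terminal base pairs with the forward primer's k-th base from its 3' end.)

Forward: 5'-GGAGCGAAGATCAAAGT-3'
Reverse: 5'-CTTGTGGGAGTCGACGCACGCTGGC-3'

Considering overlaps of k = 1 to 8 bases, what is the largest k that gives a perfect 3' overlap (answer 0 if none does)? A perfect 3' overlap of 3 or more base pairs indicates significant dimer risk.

Longest perfect overlap: 0 complementary base pairs; below the dimer-risk threshold (threshold 3).

Last 8 bases (5'→3') — forward …ATCAAAGT, reverse …ACGCTGGC.
Reverse complement of the reverse primer's last 8 bases: GCCAGCGT; its first k bases are the reverse complement of the reverse primer's last k bases, so a perfect k-base overlap needs the forward primer's last k bases to equal them.
Comparing (forward last k vs required): k=1: T vs G ✗; k=2: GT vs GC ✗; k=3: AGT vs GCC ✗; k=4: AAGT vs GCCA ✗; k=5: AAAGT vs GCCAG ✗; k=6: CAAAGT vs GCCAGC ✗; k=7: TCAAAGT vs GCCAGCG ✗; k=8: ATCAAAGT vs GCCAGCGT ✗.
No overlap length from 1 to 8 is perfect, so the longest perfect 3' overlap is 0.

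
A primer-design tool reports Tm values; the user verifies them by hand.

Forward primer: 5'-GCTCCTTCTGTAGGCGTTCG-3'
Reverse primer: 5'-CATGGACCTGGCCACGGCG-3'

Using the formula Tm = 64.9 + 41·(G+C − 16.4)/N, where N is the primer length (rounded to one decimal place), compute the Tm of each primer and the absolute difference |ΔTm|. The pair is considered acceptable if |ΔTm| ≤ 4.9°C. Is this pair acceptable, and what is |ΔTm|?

|ΔTm| = 3.8°C; the pair is acceptable.

Forward: G+C = 12, N = 20 → Tm = 64.9 + 41·(12 − 16.4)/20 = 55.9°C.
Reverse: G+C = 14, N = 19 → Tm = 64.9 + 41·(14 − 16.4)/19 = 59.7°C.
|ΔTm| = |55.9 − 59.7| = 3.8°C, ≤ 4.9°C.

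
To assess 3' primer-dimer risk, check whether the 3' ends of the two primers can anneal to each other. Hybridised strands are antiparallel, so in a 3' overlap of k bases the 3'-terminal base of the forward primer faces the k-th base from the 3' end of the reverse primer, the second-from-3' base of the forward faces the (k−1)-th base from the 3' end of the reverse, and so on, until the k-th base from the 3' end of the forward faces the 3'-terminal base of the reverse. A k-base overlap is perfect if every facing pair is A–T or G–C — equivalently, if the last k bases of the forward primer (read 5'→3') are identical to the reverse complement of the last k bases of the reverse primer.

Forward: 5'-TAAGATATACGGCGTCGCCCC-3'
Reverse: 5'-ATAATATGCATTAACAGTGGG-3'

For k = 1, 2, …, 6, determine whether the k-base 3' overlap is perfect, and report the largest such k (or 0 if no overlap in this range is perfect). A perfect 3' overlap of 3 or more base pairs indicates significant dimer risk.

Longest perfect overlap: 3 complementary base pairs; significant dimer risk (threshold 3).

Last 6 bases (5'→3') — forward …CGCCCC, reverse …AGTGGG.
Reverse complement of the reverse primer's last 6 bases: CCCACT; its first k bases are the reverse complement of the reverse primer's last k bases, so a perfect k-base overlap needs the forward primer's last k bases to equal them.
Comparing (forward last k vs required): k=1: C vs C ✓; k=2: CC vs CC ✓; k=3: CCC vs CCC ✓; k=4: CCCC vs CCCA ✗; k=5: GCCCC vs CCCAC ✗; k=6: CGCCCC vs CCCACT ✗.
Perfect overlaps at k = 1, 2, 3; the largest is 3.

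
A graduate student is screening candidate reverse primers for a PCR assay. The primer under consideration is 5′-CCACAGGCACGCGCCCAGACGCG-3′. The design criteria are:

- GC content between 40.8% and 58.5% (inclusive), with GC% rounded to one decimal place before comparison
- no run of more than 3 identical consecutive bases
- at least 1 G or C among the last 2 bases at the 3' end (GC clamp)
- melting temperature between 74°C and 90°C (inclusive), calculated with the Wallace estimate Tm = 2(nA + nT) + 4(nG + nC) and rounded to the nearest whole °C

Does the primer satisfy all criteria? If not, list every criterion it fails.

Fails: GC content.

Base counts: A=5, T=0, G=7, C=11 (length 23).
GC content: GC 18/23 = 78.3%, outside 40.8–58.5% ✗
homopolymer run: longest run = 3 ✓
GC clamp: 3' end CG has 2 G/C ✓
Tm: Tm = 2·5 + 4·18 = 82°C ✓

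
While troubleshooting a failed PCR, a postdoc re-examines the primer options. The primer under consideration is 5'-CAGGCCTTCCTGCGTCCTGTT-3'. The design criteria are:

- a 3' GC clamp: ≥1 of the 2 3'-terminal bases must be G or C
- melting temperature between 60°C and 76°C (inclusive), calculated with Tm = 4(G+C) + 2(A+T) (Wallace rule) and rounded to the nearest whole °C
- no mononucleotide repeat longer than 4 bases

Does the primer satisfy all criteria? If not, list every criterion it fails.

Base counts: A=1, T=7, G=5, C=8 (length 21).
GC clamp: 3' end TT has 0 G/C, need ≥1 ✗
Tm: Tm = 2·8 + 4·13 = 68°C ✓
homopolymer run: longest run = 2 ✓

Fails: GC clamp.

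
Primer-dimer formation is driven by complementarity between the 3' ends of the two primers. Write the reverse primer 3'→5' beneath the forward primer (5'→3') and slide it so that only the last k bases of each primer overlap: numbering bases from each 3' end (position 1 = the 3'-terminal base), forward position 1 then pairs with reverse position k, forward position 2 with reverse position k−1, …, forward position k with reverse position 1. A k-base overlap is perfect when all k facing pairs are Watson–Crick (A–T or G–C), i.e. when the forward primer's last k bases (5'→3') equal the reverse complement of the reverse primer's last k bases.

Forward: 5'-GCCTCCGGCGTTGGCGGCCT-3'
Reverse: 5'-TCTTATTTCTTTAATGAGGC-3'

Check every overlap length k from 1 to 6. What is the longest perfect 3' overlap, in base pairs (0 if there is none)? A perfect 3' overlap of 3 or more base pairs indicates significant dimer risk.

Last 6 bases (5'→3') — forward …CGGCCT, reverse …TGAGGC.
Reverse complement of the reverse primer's last 6 bases: GCCTCA; its first k bases are the reverse complement of the reverse primer's last k bases, so a perfect k-base overlap needs the forward primer's last k bases to equal them.
Comparing (forward last k vs required): k=1: T vs G ✗; k=2: CT vs GC ✗; k=3: CCT vs GCC ✗; k=4: GCCT vs GCCT ✓; k=5: GGCCT vs GCCTC ✗; k=6: CGGCCT vs GCCTCA ✗.
Only k = 4 is perfect, so the longest perfect 3' overlap is 4.

Longest perfect overlap: 4 complementary base pairs; significant dimer risk (threshold 3).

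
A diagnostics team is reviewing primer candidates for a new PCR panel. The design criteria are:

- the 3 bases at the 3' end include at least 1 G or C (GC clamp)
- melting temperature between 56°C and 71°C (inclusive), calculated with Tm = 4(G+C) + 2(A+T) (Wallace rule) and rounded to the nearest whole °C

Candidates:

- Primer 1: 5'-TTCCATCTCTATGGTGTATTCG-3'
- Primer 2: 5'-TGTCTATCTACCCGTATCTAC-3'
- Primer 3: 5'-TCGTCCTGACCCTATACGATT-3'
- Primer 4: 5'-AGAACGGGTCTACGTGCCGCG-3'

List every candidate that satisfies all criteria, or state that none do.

Primer 1, Primer 2 and Primer 4.

Primer 1 (22 nt, A=3 T=10 G=4 C=5): 3' end TCG has 2 G/C ✓; Tm = 2·13 + 4·9 = 62°C ✓ — passes.
Primer 2 (21 nt, A=4 T=8 G=2 C=7): 3' end TAC has 1 G/C ✓; Tm = 2·12 + 4·9 = 60°C ✓ — passes.
Primer 3 (21 nt, A=4 T=7 G=3 C=7): 3' end ATT has 0 G/C, need ≥1 ✗; Tm = 2·11 + 4·10 = 62°C ✓ — fails.
Primer 4 (21 nt, A=4 T=3 G=8 C=6): 3' end GCG has 3 G/C ✓; Tm = 2·7 + 4·14 = 70°C ✓ — passes.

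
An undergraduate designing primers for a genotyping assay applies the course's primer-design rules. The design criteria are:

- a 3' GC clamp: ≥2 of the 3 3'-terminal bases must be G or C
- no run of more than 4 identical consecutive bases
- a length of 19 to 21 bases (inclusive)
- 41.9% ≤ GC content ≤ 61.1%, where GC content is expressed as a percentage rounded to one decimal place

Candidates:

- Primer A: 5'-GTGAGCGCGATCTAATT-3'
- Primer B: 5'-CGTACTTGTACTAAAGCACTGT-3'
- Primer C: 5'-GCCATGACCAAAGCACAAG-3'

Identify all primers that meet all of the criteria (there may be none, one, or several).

Primer A (17 nt, A=4 T=5 G=5 C=3): 3' end ATT has 0 G/C, need ≥2 ✗; longest run = 2 ✓; length 17, outside 19–21 ✗; GC 8/17 = 47.1% ✓ — fails.
Primer B (22 nt, A=6 T=7 G=4 C=5): 3' end TGT has 1 G/C, need ≥2 ✗; longest run = 3 ✓; length 22, outside 19–21 ✗; GC 9/22 = 40.9%, outside 41.9–61.1% ✗ — fails.
Primer C (19 nt, A=8 T=1 G=4 C=6): 3' end AAG has 1 G/C, need ≥2 ✗; longest run = 3 ✓; length 19 ✓; GC 10/19 = 52.6% ✓ — fails.

None of the candidates satisfy all criteria.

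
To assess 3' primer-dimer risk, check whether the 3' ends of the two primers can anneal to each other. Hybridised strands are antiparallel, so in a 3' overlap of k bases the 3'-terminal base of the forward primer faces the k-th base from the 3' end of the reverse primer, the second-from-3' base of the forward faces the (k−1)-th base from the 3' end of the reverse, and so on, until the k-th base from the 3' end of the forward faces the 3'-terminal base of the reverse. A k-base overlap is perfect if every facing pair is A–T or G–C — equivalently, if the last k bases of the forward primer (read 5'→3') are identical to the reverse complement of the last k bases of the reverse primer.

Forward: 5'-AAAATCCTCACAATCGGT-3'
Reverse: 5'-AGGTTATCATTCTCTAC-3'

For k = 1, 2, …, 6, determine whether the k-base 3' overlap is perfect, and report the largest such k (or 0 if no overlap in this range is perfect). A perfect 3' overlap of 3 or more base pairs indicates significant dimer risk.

Longest perfect overlap: 2 complementary base pairs; below the dimer-risk threshold (threshold 3).

Last 6 bases (5'→3') — forward …ATCGGT, reverse …CTCTAC.
Reverse complement of the reverse primer's last 6 bases: GTAGAG; its first k bases are the reverse complement of the reverse primer's last k bases, so a perfect k-base overlap needs the forward primer's last k bases to equal them.
Comparing (forward last k vs required): k=1: T vs G ✗; k=2: GT vs GT ✓; k=3: GGT vs GTA ✗; k=4: CGGT vs GTAG ✗; k=5: TCGGT vs GTAGA ✗; k=6: ATCGGT vs GTAGAG ✗.
Only k = 2 is perfect, so the longest perfect 3' overlap is 2.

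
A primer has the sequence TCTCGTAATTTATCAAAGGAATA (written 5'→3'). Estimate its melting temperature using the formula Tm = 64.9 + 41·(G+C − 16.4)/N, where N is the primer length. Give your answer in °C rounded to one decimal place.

46.4°C

Base counts: A=9, T=8, G=3, C=3; G+C = 6, N = 23.
Tm = 64.9 + 41·(6 − 16.4)/23 = 64.9 + -426.40/23 = 46.4°C.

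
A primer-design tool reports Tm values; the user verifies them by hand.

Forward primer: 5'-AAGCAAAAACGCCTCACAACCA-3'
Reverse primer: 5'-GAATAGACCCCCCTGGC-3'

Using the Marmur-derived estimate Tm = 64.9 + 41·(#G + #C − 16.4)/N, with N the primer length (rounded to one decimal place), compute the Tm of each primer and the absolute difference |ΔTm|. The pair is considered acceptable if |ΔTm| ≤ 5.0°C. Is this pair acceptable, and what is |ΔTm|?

Forward: G+C = 10, N = 22 → Tm = 64.9 + 41·(10 − 16.4)/22 = 53.0°C.
Reverse: G+C = 11, N = 17 → Tm = 64.9 + 41·(11 − 16.4)/17 = 51.9°C.
|ΔTm| = |53.0 − 51.9| = 1.1°C, ≤ 5.0°C.

|ΔTm| = 1.1°C; the pair is acceptable.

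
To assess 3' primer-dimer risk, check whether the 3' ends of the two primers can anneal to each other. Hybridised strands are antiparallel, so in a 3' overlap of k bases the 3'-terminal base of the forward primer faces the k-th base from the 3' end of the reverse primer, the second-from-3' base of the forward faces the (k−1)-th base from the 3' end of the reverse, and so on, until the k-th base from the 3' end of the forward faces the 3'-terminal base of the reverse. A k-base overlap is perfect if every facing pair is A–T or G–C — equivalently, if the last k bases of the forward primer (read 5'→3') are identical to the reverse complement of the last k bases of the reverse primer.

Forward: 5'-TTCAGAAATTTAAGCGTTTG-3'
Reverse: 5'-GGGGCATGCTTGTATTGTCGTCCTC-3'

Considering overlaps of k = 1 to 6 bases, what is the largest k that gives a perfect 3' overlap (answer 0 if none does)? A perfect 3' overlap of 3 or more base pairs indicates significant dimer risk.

Longest perfect overlap: 1 complementary base pair; below the dimer-risk threshold (threshold 3).

Last 6 bases (5'→3') — forward …CGTTTG, reverse …GTCCTC.
Reverse complement of the reverse primer's last 6 bases: GAGGAC; its first k bases are the reverse complement of the reverse primer's last k bases, so a perfect k-base overlap needs the forward primer's last k bases to equal them.
Comparing (forward last k vs required): k=1: G vs G ✓; k=2: TG vs GA ✗; k=3: TTG vs GAG ✗; k=4: TTTG vs GAGG ✗; k=5: GTTTG vs GAGGA ✗; k=6: CGTTTG vs GAGGAC ✗.
Only k = 1 is perfect, so the longest perfect 3' overlap is 1.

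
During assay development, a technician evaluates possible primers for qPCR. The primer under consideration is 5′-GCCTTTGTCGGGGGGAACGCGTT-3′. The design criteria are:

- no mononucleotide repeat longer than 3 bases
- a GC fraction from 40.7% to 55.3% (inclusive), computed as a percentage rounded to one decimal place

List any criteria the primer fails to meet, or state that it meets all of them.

Base counts: A=2, T=6, G=10, C=5 (length 23).
homopolymer run: longest run = 6, exceeds 3 ✗
GC content: GC 15/23 = 65.2%, outside 40.7–55.3% ✗

Fails: homopolymer run, GC content.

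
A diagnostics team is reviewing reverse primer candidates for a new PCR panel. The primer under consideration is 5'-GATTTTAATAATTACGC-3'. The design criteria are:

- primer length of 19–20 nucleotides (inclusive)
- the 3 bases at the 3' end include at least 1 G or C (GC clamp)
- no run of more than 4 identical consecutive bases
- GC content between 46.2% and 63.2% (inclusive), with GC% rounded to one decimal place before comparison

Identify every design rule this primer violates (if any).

Fails: length, GC content.

Base counts: A=6, T=7, G=2, C=2 (length 17).
length: length 17, outside 19–20 ✗
GC clamp: 3' end CGC has 3 G/C ✓
homopolymer run: longest run = 4 ✓
GC content: GC 4/17 = 23.5%, outside 46.2–63.2% ✗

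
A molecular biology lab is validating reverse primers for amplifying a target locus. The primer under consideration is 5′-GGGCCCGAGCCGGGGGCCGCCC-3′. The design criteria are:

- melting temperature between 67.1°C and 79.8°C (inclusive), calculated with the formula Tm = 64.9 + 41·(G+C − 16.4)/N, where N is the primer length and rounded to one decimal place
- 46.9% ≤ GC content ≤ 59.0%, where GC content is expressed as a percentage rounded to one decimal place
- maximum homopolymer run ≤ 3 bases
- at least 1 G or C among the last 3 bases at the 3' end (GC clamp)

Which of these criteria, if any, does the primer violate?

Base counts: A=1, T=0, G=11, C=10 (length 22).
Tm: Tm = 64.9 + 41·(21 − 16.4)/22 = 73.5°C ✓
GC content: GC 21/22 = 95.5%, outside 46.9–59.0% ✗
homopolymer run: longest run = 5, exceeds 3 ✗
GC clamp: 3' end CCC has 3 G/C ✓

Fails: GC content, homopolymer run.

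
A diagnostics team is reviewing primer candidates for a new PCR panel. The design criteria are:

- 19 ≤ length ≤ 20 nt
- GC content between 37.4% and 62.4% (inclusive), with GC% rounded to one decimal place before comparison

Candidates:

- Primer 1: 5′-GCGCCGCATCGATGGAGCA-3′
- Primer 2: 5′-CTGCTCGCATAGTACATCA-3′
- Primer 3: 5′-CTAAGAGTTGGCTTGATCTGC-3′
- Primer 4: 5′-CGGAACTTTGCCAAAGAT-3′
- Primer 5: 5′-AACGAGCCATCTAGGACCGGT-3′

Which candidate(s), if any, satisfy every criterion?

Primer 2 only.

Primer 1 (19 nt, A=4 T=2 G=7 C=6): length 19 ✓; GC 13/19 = 68.4%, outside 37.4–62.4% ✗ — fails.
Primer 2 (19 nt, A=5 T=5 G=3 C=6): length 19 ✓; GC 9/19 = 47.4% ✓ — passes.
Primer 3 (21 nt, A=4 T=7 G=6 C=4): length 21, outside 19–20 ✗; GC 10/21 = 47.6% ✓ — fails.
Primer 4 (18 nt, A=6 T=4 G=4 C=4): length 18, outside 19–20 ✗; GC 8/18 = 44.4% ✓ — fails.
Primer 5 (21 nt, A=6 T=3 G=6 C=6): length 21, outside 19–20 ✗; GC 12/21 = 57.1% ✓ — fails.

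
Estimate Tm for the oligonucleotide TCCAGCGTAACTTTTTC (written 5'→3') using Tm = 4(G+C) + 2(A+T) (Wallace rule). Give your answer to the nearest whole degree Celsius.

48°C

Base counts: A=3, T=7, G=2, C=5 (length 17).
Tm = 2·(3+7) + 4·(2+5) = 2·10 + 4·7 = 20 + 28 = 48°C.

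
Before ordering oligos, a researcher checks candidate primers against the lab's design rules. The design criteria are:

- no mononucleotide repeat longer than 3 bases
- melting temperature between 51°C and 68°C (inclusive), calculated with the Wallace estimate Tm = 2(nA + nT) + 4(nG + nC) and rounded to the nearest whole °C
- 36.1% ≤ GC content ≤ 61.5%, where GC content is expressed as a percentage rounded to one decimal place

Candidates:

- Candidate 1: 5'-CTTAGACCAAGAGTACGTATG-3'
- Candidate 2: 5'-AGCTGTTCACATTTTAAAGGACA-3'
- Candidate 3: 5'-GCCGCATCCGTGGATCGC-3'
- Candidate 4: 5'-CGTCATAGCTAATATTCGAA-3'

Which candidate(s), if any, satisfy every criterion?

Candidate 1 (21 nt, A=7 T=5 G=5 C=4): longest run = 2 ✓; Tm = 2·12 + 4·9 = 60°C ✓; GC 9/21 = 42.9% ✓ — passes.
Candidate 2 (23 nt, A=8 T=7 G=4 C=4): longest run = 4, exceeds 3 ✗; Tm = 2·15 + 4·8 = 62°C ✓; GC 8/23 = 34.8%, outside 36.1–61.5% ✗ — fails.
Candidate 3 (18 nt, A=2 T=3 G=6 C=7): longest run = 2 ✓; Tm = 2·5 + 4·13 = 62°C ✓; GC 13/18 = 72.2%, outside 36.1–61.5% ✗ — fails.
Candidate 4 (20 nt, A=7 T=6 G=3 C=4): longest run = 2 ✓; Tm = 2·13 + 4·7 = 54°C ✓; GC 7/20 = 35.0%, outside 36.1–61.5% ✗ — fails.

Candidate 1 only.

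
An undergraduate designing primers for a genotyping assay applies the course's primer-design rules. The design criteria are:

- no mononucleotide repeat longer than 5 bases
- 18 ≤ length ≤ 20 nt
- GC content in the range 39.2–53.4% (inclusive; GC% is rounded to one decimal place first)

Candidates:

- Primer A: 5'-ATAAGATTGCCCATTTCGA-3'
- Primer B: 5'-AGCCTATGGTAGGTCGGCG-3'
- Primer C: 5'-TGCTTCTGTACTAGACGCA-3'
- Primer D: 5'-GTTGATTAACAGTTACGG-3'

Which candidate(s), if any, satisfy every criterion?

Primer C only.

Primer A (19 nt, A=6 T=6 G=3 C=4): longest run = 3 ✓; length 19 ✓; GC 7/19 = 36.8%, outside 39.2–53.4% ✗ — fails.
Primer B (19 nt, A=3 T=4 G=8 C=4): longest run = 2 ✓; length 19 ✓; GC 12/19 = 63.2%, outside 39.2–53.4% ✗ — fails.
Primer C (19 nt, A=4 T=6 G=4 C=5): longest run = 2 ✓; length 19 ✓; GC 9/19 = 47.4% ✓ — passes.
Primer D (18 nt, A=5 T=6 G=5 C=2): longest run = 2 ✓; length 18 ✓; GC 7/18 = 38.9%, outside 39.2–53.4% ✗ — fails.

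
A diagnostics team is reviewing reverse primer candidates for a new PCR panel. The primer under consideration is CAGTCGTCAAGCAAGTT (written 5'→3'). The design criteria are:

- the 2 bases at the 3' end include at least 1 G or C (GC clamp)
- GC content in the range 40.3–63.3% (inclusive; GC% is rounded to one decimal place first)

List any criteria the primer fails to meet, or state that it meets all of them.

Fails: GC clamp.

Base counts: A=5, T=4, G=4, C=4 (length 17).
GC clamp: 3' end TT has 0 G/C, need ≥1 ✗
GC content: GC 8/17 = 47.1% ✓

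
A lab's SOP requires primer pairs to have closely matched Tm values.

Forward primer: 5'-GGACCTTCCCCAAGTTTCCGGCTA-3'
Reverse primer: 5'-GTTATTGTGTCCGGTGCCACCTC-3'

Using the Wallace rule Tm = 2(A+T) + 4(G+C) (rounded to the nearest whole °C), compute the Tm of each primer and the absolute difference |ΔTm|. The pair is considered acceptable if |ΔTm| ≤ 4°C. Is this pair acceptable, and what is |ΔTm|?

Forward: A=4 T=6 G=5 C=9 → Tm = 2·10 + 4·14 = 76°C.
Reverse: A=2 T=8 G=6 C=7 → Tm = 2·10 + 4·13 = 72°C.
|ΔTm| = |76 − 72| = 4°C, ≤ 4°C.

|ΔTm| = 4°C; the pair is acceptable.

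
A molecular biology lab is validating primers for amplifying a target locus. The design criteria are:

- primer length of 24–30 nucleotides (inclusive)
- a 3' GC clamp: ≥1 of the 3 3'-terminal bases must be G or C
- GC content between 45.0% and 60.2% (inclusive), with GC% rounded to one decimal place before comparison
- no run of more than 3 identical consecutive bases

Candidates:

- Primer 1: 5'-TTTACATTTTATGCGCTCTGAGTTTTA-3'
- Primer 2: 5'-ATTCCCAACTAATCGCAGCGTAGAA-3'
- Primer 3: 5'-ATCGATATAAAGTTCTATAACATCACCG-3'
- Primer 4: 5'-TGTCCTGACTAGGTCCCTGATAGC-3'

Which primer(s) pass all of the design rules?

Primer 4 only.

Primer 1 (27 nt, A=5 T=14 G=4 C=4): length 27 ✓; 3' end TTA has 0 G/C, need ≥1 ✗; GC 8/27 = 29.6%, outside 45.0–60.2% ✗; longest run = 4, exceeds 3 ✗ — fails.
Primer 2 (25 nt, A=9 T=5 G=4 C=7): length 25 ✓; 3' end GAA has 1 G/C ✓; GC 11/25 = 44.0%, outside 45.0–60.2% ✗; longest run = 3 ✓ — fails.
Primer 3 (28 nt, A=11 T=8 G=3 C=6): length 28 ✓; 3' end CCG has 3 G/C ✓; GC 9/28 = 32.1%, outside 45.0–60.2% ✗; longest run = 3 ✓ — fails.
Primer 4 (24 nt, A=4 T=7 G=6 C=7): length 24 ✓; 3' end AGC has 2 G/C ✓; GC 13/24 = 54.2% ✓; longest run = 3 ✓ — passes.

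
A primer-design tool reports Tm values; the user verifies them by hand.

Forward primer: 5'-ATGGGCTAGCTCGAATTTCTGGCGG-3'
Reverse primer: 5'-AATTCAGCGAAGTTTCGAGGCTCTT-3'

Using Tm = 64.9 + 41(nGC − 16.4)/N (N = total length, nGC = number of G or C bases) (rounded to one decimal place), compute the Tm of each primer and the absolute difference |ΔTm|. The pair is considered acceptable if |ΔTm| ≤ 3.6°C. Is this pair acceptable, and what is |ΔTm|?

|ΔTm| = 5.0°C; the pair is not acceptable.

Forward: G+C = 14, N = 25 → Tm = 64.9 + 41·(14 − 16.4)/25 = 61.0°C.
Reverse: G+C = 11, N = 25 → Tm = 64.9 + 41·(11 − 16.4)/25 = 56.0°C.
|ΔTm| = |61.0 − 56.0| = 5.0°C, > 3.6°C.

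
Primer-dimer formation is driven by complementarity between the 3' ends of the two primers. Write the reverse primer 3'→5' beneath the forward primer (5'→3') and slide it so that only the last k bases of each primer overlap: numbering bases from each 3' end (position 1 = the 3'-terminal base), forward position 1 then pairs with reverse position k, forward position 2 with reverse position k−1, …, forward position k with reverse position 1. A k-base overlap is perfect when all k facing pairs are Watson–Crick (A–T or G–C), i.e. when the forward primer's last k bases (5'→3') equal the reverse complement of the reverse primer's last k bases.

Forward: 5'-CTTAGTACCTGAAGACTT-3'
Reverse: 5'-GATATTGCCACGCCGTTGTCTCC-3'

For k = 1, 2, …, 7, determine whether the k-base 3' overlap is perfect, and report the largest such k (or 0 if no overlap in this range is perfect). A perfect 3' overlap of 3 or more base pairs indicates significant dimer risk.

Longest perfect overlap: 0 complementary base pairs; below the dimer-risk threshold (threshold 3).

Last 7 bases (5'→3') — forward …AAGACTT, reverse …TGTCTCC.
Reverse complement of the reverse primer's last 7 bases: GGAGACA; its first k bases are the reverse complement of the reverse primer's last k bases, so a perfect k-base overlap needs the forward primer's last k bases to equal them.
Comparing (forward last k vs required): k=1: T vs G ✗; k=2: TT vs GG ✗; k=3: CTT vs GGA ✗; k=4: ACTT vs GGAG ✗; k=5: GACTT vs GGAGA ✗; k=6: AGACTT vs GGAGAC ✗; k=7: AAGACTT vs GGAGACA ✗.
No overlap length from 1 to 7 is perfect, so the longest perfect 3' overlap is 0.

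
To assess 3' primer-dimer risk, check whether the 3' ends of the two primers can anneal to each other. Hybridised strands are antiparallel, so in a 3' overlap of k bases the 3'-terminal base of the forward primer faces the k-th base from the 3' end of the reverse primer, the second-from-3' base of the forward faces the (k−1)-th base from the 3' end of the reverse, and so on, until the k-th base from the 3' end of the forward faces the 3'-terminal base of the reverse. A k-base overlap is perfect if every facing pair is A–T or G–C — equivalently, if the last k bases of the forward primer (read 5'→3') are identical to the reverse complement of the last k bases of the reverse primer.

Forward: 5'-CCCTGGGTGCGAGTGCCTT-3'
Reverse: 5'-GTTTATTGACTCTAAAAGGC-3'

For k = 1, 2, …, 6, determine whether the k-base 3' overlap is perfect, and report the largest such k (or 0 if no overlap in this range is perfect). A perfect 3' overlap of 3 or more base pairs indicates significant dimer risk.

Last 6 bases (5'→3') — forward …TGCCTT, reverse …AAAGGC.
Reverse complement of the reverse primer's last 6 bases: GCCTTT; its first k bases are the reverse complement of the reverse primer's last k bases, so a perfect k-base overlap needs the forward primer's last k bases to equal them.
Comparing (forward last k vs required): k=1: T vs G ✗; k=2: TT vs GC ✗; k=3: CTT vs GCC ✗; k=4: CCTT vs GCCT ✗; k=5: GCCTT vs GCCTT ✓; k=6: TGCCTT vs GCCTTT ✗.
Only k = 5 is perfect, so the longest perfect 3' overlap is 5.

Longest perfect overlap: 5 complementary base pairs; significant dimer risk (threshold 3).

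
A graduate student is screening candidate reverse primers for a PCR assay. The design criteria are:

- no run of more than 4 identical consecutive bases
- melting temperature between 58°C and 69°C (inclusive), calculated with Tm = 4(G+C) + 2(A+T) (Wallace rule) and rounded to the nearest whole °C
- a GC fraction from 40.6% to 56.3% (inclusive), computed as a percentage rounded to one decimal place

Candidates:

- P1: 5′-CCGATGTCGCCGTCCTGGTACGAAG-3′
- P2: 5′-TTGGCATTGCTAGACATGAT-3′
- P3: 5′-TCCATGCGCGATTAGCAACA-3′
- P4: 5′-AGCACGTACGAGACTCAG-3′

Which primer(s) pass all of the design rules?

P1 (25 nt, A=4 T=5 G=8 C=8): longest run = 2 ✓; Tm = 2·9 + 4·16 = 82°C, outside 58–69°C ✗; GC 16/25 = 64.0%, outside 40.6–56.3% ✗ — fails.
P2 (20 nt, A=5 T=7 G=5 C=3): longest run = 2 ✓; Tm = 2·12 + 4·8 = 56°C, outside 58–69°C ✗; GC 8/20 = 40.0%, outside 40.6–56.3% ✗ — fails.
P3 (20 nt, A=6 T=4 G=4 C=6): longest run = 2 ✓; Tm = 2·10 + 4·10 = 60°C ✓; GC 10/20 = 50.0% ✓ — passes.
P4 (18 nt, A=6 T=2 G=5 C=5): longest run = 1 ✓; Tm = 2·8 + 4·10 = 56°C, outside 58–69°C ✗; GC 10/18 = 55.6% ✓ — fails.

P3 only.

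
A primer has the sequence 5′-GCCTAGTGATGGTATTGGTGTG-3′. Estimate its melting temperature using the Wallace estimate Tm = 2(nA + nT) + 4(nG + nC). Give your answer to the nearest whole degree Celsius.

Base counts: A=3, T=8, G=9, C=2 (length 22).
Tm = 2·(3+8) + 4·(9+2) = 2·11 + 4·11 = 22 + 44 = 66°C.

66°C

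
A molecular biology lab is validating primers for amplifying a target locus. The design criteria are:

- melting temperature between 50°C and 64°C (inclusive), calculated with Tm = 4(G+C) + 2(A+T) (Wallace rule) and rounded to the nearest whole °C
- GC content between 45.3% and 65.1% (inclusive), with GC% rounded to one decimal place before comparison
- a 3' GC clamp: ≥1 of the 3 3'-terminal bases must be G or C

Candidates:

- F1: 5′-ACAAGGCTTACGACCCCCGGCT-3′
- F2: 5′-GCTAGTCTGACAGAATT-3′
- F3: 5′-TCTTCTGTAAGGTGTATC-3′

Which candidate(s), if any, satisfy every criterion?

F1 (22 nt, A=5 T=3 G=5 C=9): Tm = 2·8 + 4·14 = 72°C, outside 50–64°C ✗; GC 14/22 = 63.6% ✓; 3' end GCT has 2 G/C ✓ — fails.
F2 (17 nt, A=5 T=5 G=4 C=3): Tm = 2·10 + 4·7 = 48°C, outside 50–64°C ✗; GC 7/17 = 41.2%, outside 45.3–65.1% ✗; 3' end ATT has 0 G/C, need ≥1 ✗ — fails.
F3 (18 nt, A=3 T=8 G=4 C=3): Tm = 2·11 + 4·7 = 50°C ✓; GC 7/18 = 38.9%, outside 45.3–65.1% ✗; 3' end ATC has 1 G/C ✓ — fails.

None of the candidates satisfy all criteria.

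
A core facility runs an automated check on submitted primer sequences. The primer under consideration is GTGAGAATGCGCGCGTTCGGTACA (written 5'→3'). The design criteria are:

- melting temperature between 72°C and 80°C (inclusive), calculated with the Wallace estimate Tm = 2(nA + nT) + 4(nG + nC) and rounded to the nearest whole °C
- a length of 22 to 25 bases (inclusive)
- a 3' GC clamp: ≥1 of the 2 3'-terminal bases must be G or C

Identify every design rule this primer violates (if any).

Meets all criteria.

Base counts: A=5, T=5, G=9, C=5 (length 24).
Tm: Tm = 2·10 + 4·14 = 76°C ✓
length: length 24 ✓
GC clamp: 3' end CA has 1 G/C ✓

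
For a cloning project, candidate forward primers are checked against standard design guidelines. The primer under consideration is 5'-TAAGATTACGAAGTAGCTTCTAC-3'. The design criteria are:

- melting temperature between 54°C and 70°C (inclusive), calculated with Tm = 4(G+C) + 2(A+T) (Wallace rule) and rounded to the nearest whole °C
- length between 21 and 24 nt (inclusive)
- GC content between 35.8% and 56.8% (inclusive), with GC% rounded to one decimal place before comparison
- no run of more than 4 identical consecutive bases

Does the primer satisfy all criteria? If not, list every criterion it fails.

Fails: GC content.

Base counts: A=8, T=7, G=4, C=4 (length 23).
Tm: Tm = 2·15 + 4·8 = 62°C ✓
length: length 23 ✓
GC content: GC 8/23 = 34.8%, outside 35.8–56.8% ✗
homopolymer run: longest run = 2 ✓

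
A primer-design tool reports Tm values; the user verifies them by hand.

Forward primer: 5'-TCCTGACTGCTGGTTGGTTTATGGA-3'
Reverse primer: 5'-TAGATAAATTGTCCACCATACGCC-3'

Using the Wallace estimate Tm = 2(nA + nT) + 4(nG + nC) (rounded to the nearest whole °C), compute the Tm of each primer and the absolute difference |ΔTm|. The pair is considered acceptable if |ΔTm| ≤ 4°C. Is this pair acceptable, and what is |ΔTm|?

|ΔTm| = 6°C; the pair is not acceptable.

Forward: A=3 T=10 G=8 C=4 → Tm = 2·13 + 4·12 = 74°C.
Reverse: A=8 T=6 G=3 C=7 → Tm = 2·14 + 4·10 = 68°C.
|ΔTm| = |74 − 68| = 6°C, > 4°C.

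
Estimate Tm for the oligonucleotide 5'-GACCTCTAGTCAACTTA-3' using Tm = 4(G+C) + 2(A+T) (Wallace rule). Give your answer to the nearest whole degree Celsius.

48°C

Base counts: A=5, T=5, G=2, C=5 (length 17).
Tm = 2·(5+5) + 4·(2+5) = 2·10 + 4·7 = 20 + 28 = 48°C.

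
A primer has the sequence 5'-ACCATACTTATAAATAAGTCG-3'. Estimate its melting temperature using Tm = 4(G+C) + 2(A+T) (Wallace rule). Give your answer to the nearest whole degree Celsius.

54°C

Base counts: A=9, T=6, G=2, C=4 (length 21).
Tm = 2·(9+6) + 4·(2+4) = 2·15 + 4·6 = 30 + 24 = 54°C.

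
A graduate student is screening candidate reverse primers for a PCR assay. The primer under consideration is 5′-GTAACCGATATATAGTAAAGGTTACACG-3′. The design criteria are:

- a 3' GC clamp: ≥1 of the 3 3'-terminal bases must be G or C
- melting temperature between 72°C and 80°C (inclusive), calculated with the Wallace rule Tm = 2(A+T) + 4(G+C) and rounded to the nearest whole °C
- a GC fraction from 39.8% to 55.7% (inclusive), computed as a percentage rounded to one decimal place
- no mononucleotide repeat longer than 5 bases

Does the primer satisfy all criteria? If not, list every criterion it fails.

Fails: GC content.

Base counts: A=11, T=7, G=6, C=4 (length 28).
GC clamp: 3' end ACG has 2 G/C ✓
Tm: Tm = 2·18 + 4·10 = 76°C ✓
GC content: GC 10/28 = 35.7%, outside 39.8–55.7% ✗
homopolymer run: longest run = 3 ✓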